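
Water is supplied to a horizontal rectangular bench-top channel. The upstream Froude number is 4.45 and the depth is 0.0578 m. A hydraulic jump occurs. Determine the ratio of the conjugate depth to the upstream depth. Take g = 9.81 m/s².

Fr₁ = 4.45 (given).
Bélanger equation: y₂/y₁ = ½[√(1 + 8Fr₁²) − 1] = ½[√159.4 − 1] = 5.81.

y₂/y₁ = 5.81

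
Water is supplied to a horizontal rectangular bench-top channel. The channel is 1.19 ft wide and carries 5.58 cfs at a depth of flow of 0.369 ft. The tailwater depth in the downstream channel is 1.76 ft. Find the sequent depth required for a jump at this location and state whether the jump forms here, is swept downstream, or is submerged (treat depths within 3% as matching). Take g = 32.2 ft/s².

q = Q/b = 5.58/1.19 = 4.69 ft²/s; V₁ = q/y₁ = 12.7 ft/s. Fr₁ = V₁/√(g·y₁) = 3.69.
Sequent-depth ratio: y₂/y₁ = ½[√(1 + 8Fr₁²) − 1] = ½[√109.7 − 1] = 4.74.
y₂ = 4.74 × 0.369 = 1.75 ft.
Tailwater y_tw = 1.76 ft: y_tw ≈ y₂, so the jump forms here.

y₂ = 1.75 ft; the jump forms here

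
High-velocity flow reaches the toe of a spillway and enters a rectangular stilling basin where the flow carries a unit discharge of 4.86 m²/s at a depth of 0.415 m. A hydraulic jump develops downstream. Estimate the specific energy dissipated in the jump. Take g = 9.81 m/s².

ΔE = 4.08 m

V₁ = q/y₁ = 4.86/0.415 = 11.7 m/s. Fr₁ = V₁/√(g·y₁) = 11.7/√(9.81×0.415) = 5.80.
By Bélanger, y₂/y₁ = ½[√(1 + 8Fr₁²) − 1] = ½[√270.5 − 1] = 7.72.
y₂ = 7.72 × 0.415 = 3.21 m.
V₂ = q/y₂ = 4.86/3.21 = 1.52 m/s. E₁ = y₁ + V₁²/2g = 7.41 m; E₂ = y₂ + V₂²/2g = 3.32 m. ΔE = E₁ − E₂ = 4.08 m.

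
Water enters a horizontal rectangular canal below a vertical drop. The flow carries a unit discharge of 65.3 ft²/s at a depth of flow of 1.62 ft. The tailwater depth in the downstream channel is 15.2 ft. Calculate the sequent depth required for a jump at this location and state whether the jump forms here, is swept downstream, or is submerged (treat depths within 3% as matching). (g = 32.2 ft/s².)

y₂ = 12.0 ft; the jump is submerged

V₁ = q/y₁ = 65.3/1.62 = 40.3 ft/s. Fr₁ = V₁/√(g·y₁) = 40.3/√(32.2×1.62) = 5.58.
Bélanger equation: y₂/y₁ = ½[√(1 + 8Fr₁²) − 1] = ½[√250.2 − 1] = 7.41.
y₂ = 7.41 × 1.62 = 12.0 ft.
Tailwater y_tw = 15.2 ft: y_tw > y₂, so the jump is submerged.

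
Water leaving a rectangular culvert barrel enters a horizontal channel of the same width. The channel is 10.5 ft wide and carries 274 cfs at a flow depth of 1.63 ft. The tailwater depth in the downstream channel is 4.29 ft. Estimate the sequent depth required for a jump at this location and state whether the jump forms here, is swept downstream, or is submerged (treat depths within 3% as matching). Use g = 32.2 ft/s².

q = Q/b = 274/10.5 = 26.1 ft²/s; V₁ = q/y₁ = 16.0 ft/s. Fr₁ = V₁/√(g·y₁) = 2.21.
Conjugate-depth relation: y₂/y₁ = ½[√(1 + 8Fr₁²) − 1] = ½[√40.07 − 1] = 2.66.
y₂ = 2.66 × 1.63 = 4.34 ft.
Tailwater y_tw = 4.29 ft: y_tw ≈ y₂, so the jump forms here.

y₂ = 4.34 ft; the jump forms here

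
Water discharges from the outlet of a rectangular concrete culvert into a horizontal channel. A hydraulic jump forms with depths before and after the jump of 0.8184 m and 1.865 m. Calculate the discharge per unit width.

q = 4.482 m²/s

For a rectangular channel the momentum equation gives q² = ½·g·y₁·y₂·(y₁ + y₂) = ½×9.81×0.8184×1.865×2.683 = 20.09.
q = √20.09 = 4.482 m²/s.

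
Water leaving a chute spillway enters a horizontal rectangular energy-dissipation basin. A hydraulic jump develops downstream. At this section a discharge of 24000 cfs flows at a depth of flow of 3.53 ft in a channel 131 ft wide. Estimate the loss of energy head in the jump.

ΔE = 21.7 ft

q = Q/b = 24000/131 = 183 ft²/s; V₁ = q/y₁ = 51.9 ft/s. Fr₁ = V₁/√(g·y₁) = 4.87.
By Bélanger, y₂/y₁ = ½[√(1 + 8Fr₁²) − 1] = ½[√190.6 − 1] = 6.40.
y₂ = 6.40 × 3.53 = 22.6 ft.
Head loss: ΔE = (y₂ − y₁)³/(4y₁y₂) = (22.6 − 3.53)³/(4×3.53×22.6) = 6936/319 = 21.7 ft.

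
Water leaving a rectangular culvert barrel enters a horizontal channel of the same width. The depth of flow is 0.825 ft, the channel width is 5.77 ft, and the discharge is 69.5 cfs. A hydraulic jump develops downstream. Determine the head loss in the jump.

ΔE = 0.952 ft

q = Q/b = 69.5/5.77 = 12.0 ft²/s; V₁ = q/y₁ = 14.6 ft/s. Fr₁ = V₁/√(g·y₁) = 2.83.
Conjugate-depth relation: y₂/y₁ = ½[√(1 + 8Fr₁²) − 1] = ½[√65.19 − 1] = 3.54.
y₂ = 3.54 × 0.825 = 2.92 ft.
Head loss: ΔE = (y₂ − y₁)³/(4y₁y₂) = (2.92 − 0.825)³/(4×0.825×2.92) = 9.17/9.63 = 0.952 ft.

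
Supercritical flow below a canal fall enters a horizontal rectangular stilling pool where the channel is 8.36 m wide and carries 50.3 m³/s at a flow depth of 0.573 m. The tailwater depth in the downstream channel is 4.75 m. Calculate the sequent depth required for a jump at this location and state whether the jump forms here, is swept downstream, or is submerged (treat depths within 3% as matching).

y₂ = 3.31 m; the jump is submerged

q = Q/b = 50.3/8.36 = 6.02 m²/s; V₁ = q/y₁ = 10.5 m/s. Fr₁ = V₁/√(g·y₁) = 4.43.
By Bélanger, y₂/y₁ = ½[√(1 + 8Fr₁²) − 1] = ½[√157.9 − 1] = 5.78.
y₂ = 5.78 × 0.573 = 3.31 m.
Tailwater y_tw = 4.75 m: y_tw > y₂, so the jump is submerged.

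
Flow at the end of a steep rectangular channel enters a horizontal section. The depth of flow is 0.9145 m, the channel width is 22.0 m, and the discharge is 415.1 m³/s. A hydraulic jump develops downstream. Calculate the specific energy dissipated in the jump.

ΔE = 13.89 m

q = Q/b = 415.1/22.0 = 18.87 m²/s; V₁ = q/y₁ = 20.63 m/s. Fr₁ = V₁/√(g·y₁) = 6.888.
Bélanger equation: y₂/y₁ = ½[√(1 + 8Fr₁²) − 1] = ½[√380.60 − 1] = 9.255.
y₂ = 9.255 × 0.9145 = 8.463 m.
Head loss: ΔE = (y₂ − y₁)³/(4y₁y₂) = (8.463 − 0.9145)³/(4×0.9145×8.463) = 430.2/30.96 = 13.89 m.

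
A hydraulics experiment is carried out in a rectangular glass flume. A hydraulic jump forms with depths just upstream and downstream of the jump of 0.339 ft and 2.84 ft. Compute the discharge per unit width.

For a rectangular channel the momentum equation gives q² = ½·g·y₁·y₂·(y₁ + y₂) = ½×32.2×0.339×2.84×3.18 = 49.3.
q = √49.3 = 7.02 ft²/s.

q = 7.02 ft²/s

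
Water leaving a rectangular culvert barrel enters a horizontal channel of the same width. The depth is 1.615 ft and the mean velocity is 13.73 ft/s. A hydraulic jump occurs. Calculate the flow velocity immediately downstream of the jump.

Fr₁ = V₁/√(g·y₁) = 13.73/√(32.2×1.615) = 1.904.
By Bélanger, y₂/y₁ = ½[√(1 + 8Fr₁²) − 1] = ½[√30.000 − 1] = 2.239.
y₂ = 2.239 × 1.615 = 3.615 ft.
q = V₁·y₁ = 13.73 × 1.615 = 22.17 ft²/s.
V₂ = q/y₂ = 22.17/3.615 = 6.133 ft/s.

V₂ = 6.133 ft/s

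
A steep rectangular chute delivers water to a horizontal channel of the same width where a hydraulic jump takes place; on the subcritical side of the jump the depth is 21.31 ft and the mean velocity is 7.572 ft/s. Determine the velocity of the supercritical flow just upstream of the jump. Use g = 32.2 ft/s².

V₁ = 51.92 ft/s

Fr₂ = V₂/√(g·y₂) = 7.572/√(32.2×21.31) = 0.2891.
Since the conjugate-depth ratio holds either way, y₁/y₂ = ½[√(1 + 8Fr₂²) − 1] = ½[√1.6685 − 1] = 0.1458.
y₁ = 0.1458 × 21.31 = 3.108 ft.
V₁ = q/y₁ = 161.4/3.108 = 51.92 ft/s.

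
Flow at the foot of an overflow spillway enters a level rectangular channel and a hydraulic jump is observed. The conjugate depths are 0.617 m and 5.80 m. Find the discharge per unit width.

q = 10.6 m²/s

For a rectangular channel the momentum equation gives q² = ½·g·y₁·y₂·(y₁ + y₂) = ½×9.81×0.617×5.80×6.42 = 113.
q = √113 = 10.6 m²/s.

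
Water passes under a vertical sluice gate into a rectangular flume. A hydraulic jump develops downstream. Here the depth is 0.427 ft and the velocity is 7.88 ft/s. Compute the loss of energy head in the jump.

Fr₁ = V₁/√(g·y₁) = 7.88/√(32.2×0.427) = 2.13.
Sequent-depth ratio: y₂/y₁ = ½[√(1 + 8Fr₁²) − 1] = ½[√37.13 − 1] = 2.55.
y₂ = 2.55 × 0.427 = 1.09 ft.
q = V₁·y₁ = 7.88 × 0.427 = 3.36 ft²/s. V₂ = q/y₂ = 3.36/1.09 = 3.09 ft/s. E₁ = y₁ + V₁²/2g = 1.39 ft; E₂ = y₂ + V₂²/2g = 1.24 ft. ΔE = E₁ − E₂ = 0.155 ft.

ΔE = 0.155 ft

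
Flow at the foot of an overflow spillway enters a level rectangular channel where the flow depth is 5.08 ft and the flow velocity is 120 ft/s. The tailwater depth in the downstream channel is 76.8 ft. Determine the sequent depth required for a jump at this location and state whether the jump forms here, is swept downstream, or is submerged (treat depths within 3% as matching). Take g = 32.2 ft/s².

y₂ = 64.9 ft; the jump is submerged

Fr₁ = V₁/√(g·y₁) = 120/√(32.2×5.08) = 9.38.
From the momentum equation for a rectangular channel, y₂/y₁ = ½[√(1 + 8Fr₁²) − 1] = ½[√705.3 − 1] = 12.8.
y₂ = 12.8 × 5.08 = 64.9 ft.
Tailwater y_tw = 76.8 ft: y_tw > y₂, so the jump is submerged.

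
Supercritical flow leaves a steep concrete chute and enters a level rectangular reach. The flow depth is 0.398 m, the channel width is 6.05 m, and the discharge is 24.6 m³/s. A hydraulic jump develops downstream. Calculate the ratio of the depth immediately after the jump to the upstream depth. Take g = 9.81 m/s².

q = Q/b = 24.6/6.05 = 4.07 m²/s; V₁ = q/y₁ = 10.2 m/s. Fr₁ = V₁/√(g·y₁) = 5.17.
From the momentum equation for a rectangular channel, y₂/y₁ = ½[√(1 + 8Fr₁²) − 1] = ½[√214.9 − 1] = 6.83.

y₂/y₁ = 6.83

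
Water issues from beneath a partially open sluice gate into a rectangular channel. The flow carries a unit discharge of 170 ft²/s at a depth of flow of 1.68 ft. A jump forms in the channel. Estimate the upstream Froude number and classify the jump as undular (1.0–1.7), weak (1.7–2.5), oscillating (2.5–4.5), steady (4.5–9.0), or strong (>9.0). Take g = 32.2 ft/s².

V₁ = q/y₁ = 170/1.68 = 101 ft/s. Fr₁ = V₁/√(g·y₁) = 101/√(32.2×1.68) = 13.8.
Fr₁ = 13.8 lies in the strong range.

Fr₁ = 13.8; strong jump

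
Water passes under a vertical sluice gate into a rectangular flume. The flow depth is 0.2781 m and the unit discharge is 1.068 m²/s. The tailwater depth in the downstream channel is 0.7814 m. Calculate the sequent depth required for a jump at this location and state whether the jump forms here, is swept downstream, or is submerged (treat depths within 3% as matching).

y₂ = 0.7859 m; the jump forms here

V₁ = q/y₁ = 1.068/0.2781 = 3.840 m/s. Fr₁ = V₁/√(g·y₁) = 3.840/√(9.81×0.2781) = 2.325.
By Bélanger, y₂/y₁ = ½[√(1 + 8Fr₁²) − 1] = ½[√44.247 − 1] = 2.826.
y₂ = 2.826 × 0.2781 = 0.7859 m.
Tailwater y_tw = 0.7814 m: y_tw ≈ y₂, so the jump forms here.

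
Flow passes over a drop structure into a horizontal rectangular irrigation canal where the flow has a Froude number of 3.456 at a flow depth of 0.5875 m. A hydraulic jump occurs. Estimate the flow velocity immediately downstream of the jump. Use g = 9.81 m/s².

V₂ = 1.880 m/s

Fr₁ = 3.456 (given).
Bélanger equation: y₂/y₁ = ½[√(1 + 8Fr₁²) − 1] = ½[√96.551 − 1] = 4.413.
y₂ = 4.413 × 0.5875 = 2.593 m.
V₁ = Fr₁·√(g·y₁) = 3.456×√(9.81×0.5875) = 8.297 m/s; q = V₁·y₁ = 4.874 m²/s.
V₂ = q/y₂ = 4.874/2.593 = 1.880 m/s.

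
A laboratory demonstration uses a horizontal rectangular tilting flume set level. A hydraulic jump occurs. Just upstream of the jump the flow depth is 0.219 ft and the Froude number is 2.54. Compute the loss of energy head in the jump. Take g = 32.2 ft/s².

ΔE = 0.168 ft

Fr₁ = 2.54 (given).
Sequent-depth ratio: y₂/y₁ = ½[√(1 + 8Fr₁²) − 1] = ½[√52.61 − 1] = 3.13.
y₂ = 3.13 × 0.219 = 0.685 ft.
V₁ = Fr₁·√(g·y₁) = 2.54×√(32.2×0.219) = 6.75 ft/s; q = V₁·y₁ = 1.48 ft²/s. V₂ = q/y₂ = 1.48/0.685 = 2.16 ft/s. E₁ = y₁ + V₁²/2g = 0.925 ft; E₂ = y₂ + V₂²/2g = 0.757 ft. ΔE = E₁ − E₂ = 0.168 ft.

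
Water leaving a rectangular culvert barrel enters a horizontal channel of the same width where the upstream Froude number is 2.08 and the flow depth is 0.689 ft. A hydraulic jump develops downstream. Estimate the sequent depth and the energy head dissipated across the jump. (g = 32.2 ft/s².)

Fr₁ = 2.08 (given).
Bélanger equation: y₂/y₁ = ½[√(1 + 8Fr₁²) − 1] = ½[√35.61 − 1] = 2.48.
y₂ = 2.48 × 0.689 = 1.71 ft.
Head loss: ΔE = (y₂ − y₁)³/(4y₁y₂) = (1.71 − 0.689)³/(4×0.689×1.71) = 1.07/4.72 = 0.227 ft.

y₂ = 1.71 ft; ΔE = 0.227 ft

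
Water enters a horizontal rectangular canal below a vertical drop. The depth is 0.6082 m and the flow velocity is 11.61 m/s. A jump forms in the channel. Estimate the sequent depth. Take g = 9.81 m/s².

y₂ = 3.795 m

Fr₁ = V₁/√(g·y₁) = 11.61/√(9.81×0.6082) = 4.753.
Conjugate-depth relation: y₂/y₁ = ½[√(1 + 8Fr₁²) − 1] = ½[√181.73 − 1] = 6.240.
y₂ = 6.240 × 0.6082 = 3.795 m.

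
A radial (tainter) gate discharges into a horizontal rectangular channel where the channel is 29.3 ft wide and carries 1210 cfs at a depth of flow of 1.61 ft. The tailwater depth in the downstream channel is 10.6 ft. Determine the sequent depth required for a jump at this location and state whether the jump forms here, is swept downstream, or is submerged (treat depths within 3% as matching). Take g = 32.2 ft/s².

q = Q/b = 1210/29.3 = 41.3 ft²/s; V₁ = q/y₁ = 25.7 ft/s. Fr₁ = V₁/√(g·y₁) = 3.56.
From the momentum equation for a rectangular channel, y₂/y₁ = ½[√(1 + 8Fr₁²) − 1] = ½[√102.5 − 1] = 4.56.
y₂ = 4.56 × 1.61 = 7.35 ft.
Tailwater y_tw = 10.6 ft: y_tw > y₂, so the jump is submerged.

y₂ = 7.35 ft; the jump is submerged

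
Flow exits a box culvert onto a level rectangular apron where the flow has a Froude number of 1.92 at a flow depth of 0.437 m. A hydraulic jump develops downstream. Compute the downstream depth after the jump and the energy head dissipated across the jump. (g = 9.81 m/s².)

y₂ = 0.988 m; ΔE = 0.0969 m

Fr₁ = 1.92 (given).
From the momentum equation for a rectangular channel, y₂/y₁ = ½[√(1 + 8Fr₁²) − 1] = ½[√30.49 − 1] = 2.26.
y₂ = 2.26 × 0.437 = 0.988 m.
V₁ = Fr₁·√(g·y₁) = 1.92×√(9.81×0.437) = 3.98 m/s; q = V₁·y₁ = 1.74 m²/s. V₂ = q/y₂ = 1.74/0.988 = 1.76 m/s. E₁ = y₁ + V₁²/2g = 1.24 m; E₂ = y₂ + V₂²/2g = 1.15 m. ΔE = E₁ − E₂ = 0.0969 m.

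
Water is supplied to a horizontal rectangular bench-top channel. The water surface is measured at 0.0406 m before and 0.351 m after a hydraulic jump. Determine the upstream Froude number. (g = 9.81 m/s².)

For a rectangular channel the momentum equation gives q² = ½·g·y₁·y₂·(y₁ + y₂) = ½×9.81×0.0406×0.351×0.392 = 0.0274.
q = √0.0274 = 0.165 m²/s.
V₁ = q/y₁ = 4.08 m/s; Fr₁ = V₁/√(g·y₁) = 6.46.

Fr₁ = 6.46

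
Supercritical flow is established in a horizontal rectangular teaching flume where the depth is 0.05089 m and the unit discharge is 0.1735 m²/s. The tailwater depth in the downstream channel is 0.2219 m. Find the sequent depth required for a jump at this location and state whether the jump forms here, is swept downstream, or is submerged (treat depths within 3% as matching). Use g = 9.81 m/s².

V₁ = q/y₁ = 0.1735/0.05089 = 3.409 m/s. Fr₁ = V₁/√(g·y₁) = 3.409/√(9.81×0.05089) = 4.825.
By Bélanger, y₂/y₁ = ½[√(1 + 8Fr₁²) − 1] = ½[√187.26 − 1] = 6.342.
y₂ = 6.342 × 0.05089 = 0.3228 m.
Tailwater y_tw = 0.2219 m: y_tw < y₂, so the jump is swept downstream.

y₂ = 0.3228 m; the jump is swept downstream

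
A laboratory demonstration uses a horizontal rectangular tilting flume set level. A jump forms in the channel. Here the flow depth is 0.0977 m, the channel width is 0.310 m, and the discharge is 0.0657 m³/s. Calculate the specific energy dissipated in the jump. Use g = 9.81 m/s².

q = Q/b = 0.0657/0.310 = 0.212 m²/s; V₁ = q/y₁ = 2.17 m/s. Fr₁ = V₁/√(g·y₁) = 2.22.
Conjugate-depth relation: y₂/y₁ = ½[√(1 + 8Fr₁²) − 1] = ½[√40.28 − 1] = 2.67.
y₂ = 2.67 × 0.0977 = 0.261 m.
V₂ = q/y₂ = 0.212/0.261 = 0.811 m/s. E₁ = y₁ + V₁²/2g = 0.338 m; E₂ = y₂ + V₂²/2g = 0.295 m. ΔE = E₁ − E₂ = 0.0428 m.

ΔE = 0.0428 m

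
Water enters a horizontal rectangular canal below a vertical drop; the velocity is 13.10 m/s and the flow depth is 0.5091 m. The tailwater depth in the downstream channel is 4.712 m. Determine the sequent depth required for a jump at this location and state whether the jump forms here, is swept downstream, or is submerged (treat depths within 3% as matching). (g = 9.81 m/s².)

y₂ = 3.974 m; the jump is submerged

Fr₁ = V₁/√(g·y₁) = 13.10/√(9.81×0.5091) = 5.862.
Bélanger equation: y₂/y₁ = ½[√(1 + 8Fr₁²) − 1] = ½[√275.89 − 1] = 7.805.
y₂ = 7.805 × 0.5091 = 3.974 m.
Tailwater y_tw = 4.712 m: y_tw > y₂, so the jump is submerged.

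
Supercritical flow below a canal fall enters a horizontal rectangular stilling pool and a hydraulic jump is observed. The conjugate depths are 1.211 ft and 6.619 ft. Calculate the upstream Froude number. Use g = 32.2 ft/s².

Fr₁ = 4.204

For a rectangular channel the momentum equation gives q² = ½·g·y₁·y₂·(y₁ + y₂) = ½×32.2×1.211×6.619×7.830 = 1010.
q = √1010 = 31.79 ft²/s.
V₁ = q/y₁ = 26.25 ft/s; Fr₁ = V₁/√(g·y₁) = 4.204.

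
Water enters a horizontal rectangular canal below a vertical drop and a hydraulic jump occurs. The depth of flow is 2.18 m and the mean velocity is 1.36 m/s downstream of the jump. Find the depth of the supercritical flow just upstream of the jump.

Fr₂ = V₂/√(g·y₂) = 1.36/√(9.81×2.18) = 0.294.
Applying the sequent-depth relation in reverse, y₁/y₂ = ½[√(1 + 8Fr₂²) − 1] = ½[√1.692 − 1] = 0.150.
y₁ = 0.150 × 2.18 = 0.328 m.

y₁ = 0.328 m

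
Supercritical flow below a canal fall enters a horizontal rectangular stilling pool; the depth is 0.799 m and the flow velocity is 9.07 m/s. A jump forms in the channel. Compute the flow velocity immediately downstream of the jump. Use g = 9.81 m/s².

Fr₁ = V₁/√(g·y₁) = 9.07/√(9.81×0.799) = 3.24.
Sequent-depth ratio: y₂/y₁ = ½[√(1 + 8Fr₁²) − 1] = ½[√84.96 − 1] = 4.11.
y₂ = 4.11 × 0.799 = 3.28 m.
q = V₁·y₁ = 9.07 × 0.799 = 7.25 m²/s.
V₂ = q/y₂ = 7.25/3.28 = 2.21 m/s.

V₂ = 2.21 m/s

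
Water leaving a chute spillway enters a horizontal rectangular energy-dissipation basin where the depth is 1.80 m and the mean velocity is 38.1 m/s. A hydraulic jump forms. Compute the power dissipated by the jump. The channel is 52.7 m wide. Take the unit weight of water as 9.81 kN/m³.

Fr₁ = V₁/√(g·y₁) = 38.1/√(9.81×1.80) = 9.07.
Sequent-depth ratio: y₂/y₁ = ½[√(1 + 8Fr₁²) − 1] = ½[√658.7 − 1] = 12.3.
y₂ = 12.3 × 1.80 = 22.2 m.
Head loss: ΔE = (y₂ − y₁)³/(4y₁y₂) = (22.2 − 1.80)³/(4×1.80×22.2) = 8487/160 = 53.1 m.
q = V₁·y₁ = 38.1 × 1.80 = 68.6 m²/s. Q = q·b = 68.6 × 52.7 = 3614 m³/s. P = γ·Q·ΔE = 9.81 × 3614 × 53.1 = 1882726 kW.

P = 1882726 kW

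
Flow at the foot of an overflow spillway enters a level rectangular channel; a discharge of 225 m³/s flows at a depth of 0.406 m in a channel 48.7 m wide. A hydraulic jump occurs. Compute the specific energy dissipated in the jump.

q = Q/b = 225/48.7 = 4.62 m²/s; V₁ = q/y₁ = 11.4 m/s. Fr₁ = V₁/√(g·y₁) = 5.70.
Bélanger equation: y₂/y₁ = ½[√(1 + 8Fr₁²) − 1] = ½[√261.1 − 1] = 7.58.
y₂ = 7.58 × 0.406 = 3.08 m.
Head loss: ΔE = (y₂ − y₁)³/(4y₁y₂) = (3.08 − 0.406)³/(4×0.406×3.08) = 19.1/5.00 = 3.81 m.

ΔE = 3.81 m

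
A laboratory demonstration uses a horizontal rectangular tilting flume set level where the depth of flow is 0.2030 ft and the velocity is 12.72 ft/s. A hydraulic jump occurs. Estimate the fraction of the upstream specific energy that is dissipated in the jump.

Fr₁ = V₁/√(g·y₁) = 12.72/√(32.2×0.2030) = 4.975.
Conjugate-depth relation: y₂/y₁ = ½[√(1 + 8Fr₁²) − 1] = ½[√199.02 − 1] = 6.554.
y₂ = 6.554 × 0.2030 = 1.330 ft.
E₁ = y₁ + V₁²/2g = 2.715 ft. ΔE = (y₂ − y₁)³/(4y₁y₂) = 1.326 ft. ΔE/E₁ = 1.326/2.715 = 0.489.

ΔE/E₁ = 0.489 (48.9%)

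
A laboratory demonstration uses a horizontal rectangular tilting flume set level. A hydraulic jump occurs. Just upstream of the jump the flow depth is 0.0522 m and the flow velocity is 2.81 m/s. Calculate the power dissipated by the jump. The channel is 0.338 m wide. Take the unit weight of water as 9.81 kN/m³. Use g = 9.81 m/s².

Fr₁ = V₁/√(g·y₁) = 2.81/√(9.81×0.0522) = 3.93.
By Bélanger, y₂/y₁ = ½[√(1 + 8Fr₁²) − 1] = ½[√124.4 − 1] = 5.08.
y₂ = 5.08 × 0.0522 = 0.265 m.
Head loss: ΔE = (y₂ − y₁)³/(4y₁y₂) = (0.265 − 0.0522)³/(4×0.0522×0.265) = 0.00963/0.0553 = 0.174 m.
q = V₁·y₁ = 2.81 × 0.0522 = 0.147 m²/s. Q = q·b = 0.147 × 0.338 = 0.0496 m³/s. P = γ·Q·ΔE = 9.81 × 0.0496 × 0.174 = 0.0847 kW.

P = 0.0847 kW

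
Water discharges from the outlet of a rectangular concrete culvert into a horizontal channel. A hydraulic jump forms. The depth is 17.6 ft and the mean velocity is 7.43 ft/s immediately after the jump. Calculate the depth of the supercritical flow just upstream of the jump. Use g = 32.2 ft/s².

Fr₂ = V₂/√(g·y₂) = 7.43/√(32.2×17.6) = 0.312.
Applying the sequent-depth relation in reverse, y₁/y₂ = ½[√(1 + 8Fr₂²) − 1] = ½[√1.779 − 1] = 0.167.
y₁ = 0.167 × 17.6 = 2.94 ft.

y₁ = 2.94 ft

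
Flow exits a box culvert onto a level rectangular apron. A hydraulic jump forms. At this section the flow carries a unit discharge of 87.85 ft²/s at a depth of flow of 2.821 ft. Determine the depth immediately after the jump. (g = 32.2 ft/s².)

y₂ = 11.70 ft

V₁ = q/y₁ = 87.85/2.821 = 31.14 ft/s. Fr₁ = V₁/√(g·y₁) = 31.14/√(32.2×2.821) = 3.267.
Sequent-depth ratio: y₂/y₁ = ½[√(1 + 8Fr₁²) − 1] = ½[√86.410 − 1] = 4.148.
y₂ = 4.148 × 2.821 = 11.70 ft.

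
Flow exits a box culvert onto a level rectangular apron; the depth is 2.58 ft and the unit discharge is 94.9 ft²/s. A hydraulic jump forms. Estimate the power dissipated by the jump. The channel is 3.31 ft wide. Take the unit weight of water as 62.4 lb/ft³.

V₁ = q/y₁ = 94.9/2.58 = 36.8 ft/s. Fr₁ = V₁/√(g·y₁) = 36.8/√(32.2×2.58) = 4.04.
By Bélanger, y₂/y₁ = ½[√(1 + 8Fr₁²) − 1] = ½[√131.3 − 1] = 5.23.
y₂ = 5.23 × 2.58 = 13.5 ft.
Head loss: ΔE = (y₂ − y₁)³/(4y₁y₂) = (13.5 − 2.58)³/(4×2.58×13.5) = 1299/139 = 9.33 ft.
Q = q·b = 94.9 × 3.31 = 314 cfs. P = γ·Q·ΔE/550 = 62.4 × 314 × 9.33 / 550 = 332 hp.

P = 332 hp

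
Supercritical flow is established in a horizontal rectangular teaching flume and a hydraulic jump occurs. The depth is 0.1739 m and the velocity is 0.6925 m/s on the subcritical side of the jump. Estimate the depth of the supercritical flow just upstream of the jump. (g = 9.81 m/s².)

Fr₂ = V₂/√(g·y₂) = 0.6925/√(9.81×0.1739) = 0.5302.
Applying the sequent-depth relation in reverse, y₁/y₂ = ½[√(1 + 8Fr₂²) − 1] = ½[√3.2489 − 1] = 0.4012.
y₁ = 0.4012 × 0.1739 = 0.06977 m.

y₁ = 0.06977 m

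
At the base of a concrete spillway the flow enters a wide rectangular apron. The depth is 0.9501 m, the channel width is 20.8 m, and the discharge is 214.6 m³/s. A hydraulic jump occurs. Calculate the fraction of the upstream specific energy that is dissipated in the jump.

q = Q/b = 214.6/20.8 = 10.32 m²/s; V₁ = q/y₁ = 10.86 m/s. Fr₁ = V₁/√(g·y₁) = 3.557.
Bélanger equation: y₂/y₁ = ½[√(1 + 8Fr₁²) − 1] = ½[√102.22 − 1] = 4.555.
y₂ = 4.555 × 0.9501 = 4.328 m.
E₁ = y₁ + V₁²/2g = 6.960 m. ΔE = (y₂ − y₁)³/(4y₁y₂) = 2.343 m. ΔE/E₁ = 2.343/6.960 = 0.337.

ΔE/E₁ = 0.337 (33.7%)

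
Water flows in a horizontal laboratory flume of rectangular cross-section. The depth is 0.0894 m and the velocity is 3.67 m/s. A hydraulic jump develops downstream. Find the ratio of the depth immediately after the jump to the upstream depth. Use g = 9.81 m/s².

Fr₁ = V₁/√(g·y₁) = 3.67/√(9.81×0.0894) = 3.92.
Conjugate-depth relation: y₂/y₁ = ½[√(1 + 8Fr₁²) − 1] = ½[√123.9 − 1] = 5.06.

y₂/y₁ = 5.06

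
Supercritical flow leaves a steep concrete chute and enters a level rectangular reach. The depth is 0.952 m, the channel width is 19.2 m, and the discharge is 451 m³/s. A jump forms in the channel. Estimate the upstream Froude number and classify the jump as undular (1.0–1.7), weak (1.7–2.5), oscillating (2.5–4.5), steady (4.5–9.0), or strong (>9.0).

Fr₁ = 8.07; steady jump

q = Q/b = 451/19.2 = 23.5 m²/s; V₁ = q/y₁ = 24.7 m/s. Fr₁ = V₁/√(g·y₁) = 8.07.
Fr₁ = 8.07 lies in the steady range.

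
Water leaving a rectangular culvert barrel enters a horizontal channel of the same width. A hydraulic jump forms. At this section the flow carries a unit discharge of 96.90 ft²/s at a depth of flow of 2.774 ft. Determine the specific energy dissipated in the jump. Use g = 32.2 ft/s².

V₁ = q/y₁ = 96.90/2.774 = 34.93 ft/s. Fr₁ = V₁/√(g·y₁) = 34.93/√(32.2×2.774) = 3.696.
Bélanger equation: y₂/y₁ = ½[√(1 + 8Fr₁²) − 1] = ½[√110.29 − 1] = 4.751.
y₂ = 4.751 × 2.774 = 13.18 ft.
Head loss: ΔE = (y₂ − y₁)³/(4y₁y₂) = (13.18 − 2.774)³/(4×2.774×13.18) = 1126/146.2 = 7.703 ft.

ΔE = 7.703 ft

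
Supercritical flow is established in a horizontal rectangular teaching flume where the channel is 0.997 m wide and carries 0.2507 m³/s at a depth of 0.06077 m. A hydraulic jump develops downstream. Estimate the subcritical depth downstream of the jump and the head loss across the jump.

y₂ = 0.4312 m; ΔE = 0.4849 m

q = Q/b = 0.2507/0.997 = 0.2515 m²/s; V₁ = q/y₁ = 4.138 m/s. Fr₁ = V₁/√(g·y₁) = 5.359.
By Bélanger, y₂/y₁ = ½[√(1 + 8Fr₁²) − 1] = ½[√230.76 − 1] = 7.095.
y₂ = 7.095 × 0.06077 = 0.4312 m.
Head loss: ΔE = (y₂ − y₁)³/(4y₁y₂) = (0.4312 − 0.06077)³/(4×0.06077×0.4312) = 0.05082/0.1048 = 0.4849 m.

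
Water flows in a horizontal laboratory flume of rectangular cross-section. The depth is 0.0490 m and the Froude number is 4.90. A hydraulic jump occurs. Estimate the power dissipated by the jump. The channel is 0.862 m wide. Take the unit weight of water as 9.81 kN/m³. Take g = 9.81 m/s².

Fr₁ = 4.90 (given).
Bélanger equation: y₂/y₁ = ½[√(1 + 8Fr₁²) − 1] = ½[√193.1 − 1] = 6.45.
y₂ = 6.45 × 0.0490 = 0.316 m.
Head loss: ΔE = (y₂ − y₁)³/(4y₁y₂) = (0.316 − 0.0490)³/(4×0.0490×0.316) = 0.0190/0.0619 = 0.307 m.
V₁ = Fr₁·√(g·y₁) = 4.90×√(9.81×0.0490) = 3.40 m/s; q = V₁·y₁ = 0.166 m²/s. Q = q·b = 0.166 × 0.862 = 0.143 m³/s. P = γ·Q·ΔE = 9.81 × 0.143 × 0.307 = 0.432 kW.

P = 0.432 kW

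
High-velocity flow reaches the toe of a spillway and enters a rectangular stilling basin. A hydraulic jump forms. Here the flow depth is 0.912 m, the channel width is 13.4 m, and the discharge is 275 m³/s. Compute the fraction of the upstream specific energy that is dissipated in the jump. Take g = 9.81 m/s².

q = Q/b = 275/13.4 = 20.5 m²/s; V₁ = q/y₁ = 22.5 m/s. Fr₁ = V₁/√(g·y₁) = 7.52.
From the momentum equation for a rectangular channel, y₂/y₁ = ½[√(1 + 8Fr₁²) − 1] = ½[√453.8 − 1] = 10.2.
y₂ = 10.2 × 0.912 = 9.26 m.
E₁ = y₁ + V₁²/2g = 26.7 m. ΔE = (y₂ − y₁)³/(4y₁y₂) = 17.2 m. ΔE/E₁ = 17.2/26.7 = 0.644.

ΔE/E₁ = 0.644 (64.4%)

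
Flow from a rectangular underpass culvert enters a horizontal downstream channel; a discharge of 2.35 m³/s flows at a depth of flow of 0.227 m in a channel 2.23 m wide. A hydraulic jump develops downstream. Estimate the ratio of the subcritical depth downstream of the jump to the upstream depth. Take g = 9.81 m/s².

q = Q/b = 2.35/2.23 = 1.05 m²/s; V₁ = q/y₁ = 4.64 m/s. Fr₁ = V₁/√(g·y₁) = 3.11.
From the momentum equation for a rectangular channel, y₂/y₁ = ½[√(1 + 8Fr₁²) − 1] = ½[√78.42 − 1] = 3.93.

y₂/y₁ = 3.93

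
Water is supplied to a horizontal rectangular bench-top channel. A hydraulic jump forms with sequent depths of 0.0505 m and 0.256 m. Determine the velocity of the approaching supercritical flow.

V₁ = 2.76 m/s

For a rectangular channel the momentum equation gives q² = ½·g·y₁·y₂·(y₁ + y₂) = ½×9.81×0.0505×0.256×0.306 = 0.0194.
q = √0.0194 = 0.139 m²/s.
V₁ = q/y₁ = 0.139/0.0505 = 2.76 m/s.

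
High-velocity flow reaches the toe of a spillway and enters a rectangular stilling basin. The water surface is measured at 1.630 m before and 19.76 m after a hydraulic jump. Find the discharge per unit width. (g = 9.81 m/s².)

For a rectangular channel the momentum equation gives q² = ½·g·y₁·y₂·(y₁ + y₂) = ½×9.81×1.630×19.76×21.39 = 3379.
q = √3379 = 58.13 m²/s.

q = 58.13 m²/s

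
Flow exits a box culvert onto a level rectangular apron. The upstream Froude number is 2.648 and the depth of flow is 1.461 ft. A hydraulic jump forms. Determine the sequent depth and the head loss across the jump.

y₂ = 4.789 ft; ΔE = 1.317 ft

Fr₁ = 2.648 (given).
Bélanger equation: y₂/y₁ = ½[√(1 + 8Fr₁²) − 1] = ½[√57.095 − 1] = 3.278.
y₂ = 3.278 × 1.461 = 4.789 ft.
Head loss: ΔE = (y₂ − y₁)³/(4y₁y₂) = (4.789 − 1.461)³/(4×1.461×4.789) = 36.87/27.99 = 1.317 ft.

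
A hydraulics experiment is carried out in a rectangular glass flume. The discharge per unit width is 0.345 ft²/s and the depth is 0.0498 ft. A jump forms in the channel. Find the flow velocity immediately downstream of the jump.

V₁ = q/y₁ = 0.345/0.0498 = 6.93 ft/s. Fr₁ = V₁/√(g·y₁) = 6.93/√(32.2×0.0498) = 5.47.
From the momentum equation for a rectangular channel, y₂/y₁ = ½[√(1 + 8Fr₁²) − 1] = ½[√240.4 − 1] = 7.25.
y₂ = 7.25 × 0.0498 = 0.361 ft.
V₂ = q/y₂ = 0.345/0.361 = 0.955 ft/s.

V₂ = 0.955 ft/s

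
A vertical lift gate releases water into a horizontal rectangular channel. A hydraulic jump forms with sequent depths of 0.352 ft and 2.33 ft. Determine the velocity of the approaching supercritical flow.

V₁ = 16.9 ft/s

For a rectangular channel the momentum equation gives q² = ½·g·y₁·y₂·(y₁ + y₂) = ½×32.2×0.352×2.33×2.68 = 35.4.
q = √35.4 = 5.95 ft²/s.
V₁ = q/y₁ = 5.95/0.352 = 16.9 ft/s.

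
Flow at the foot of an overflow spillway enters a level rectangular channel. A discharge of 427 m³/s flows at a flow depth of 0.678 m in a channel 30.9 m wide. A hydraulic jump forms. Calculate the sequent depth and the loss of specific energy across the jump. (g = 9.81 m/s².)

q = Q/b = 427/30.9 = 13.8 m²/s; V₁ = q/y₁ = 20.4 m/s. Fr₁ = V₁/√(g·y₁) = 7.90.
Sequent-depth ratio: y₂/y₁ = ½[√(1 + 8Fr₁²) − 1] = ½[√500.7 − 1] = 10.7.
y₂ = 10.7 × 0.678 = 7.25 m.
V₂ = q/y₂ = 13.8/7.25 = 1.91 m/s. E₁ = y₁ + V₁²/2g = 21.9 m; E₂ = y₂ + V₂²/2g = 7.43 m. ΔE = E₁ − E₂ = 14.4 m.

y₂ = 7.25 m; ΔE = 14.4 m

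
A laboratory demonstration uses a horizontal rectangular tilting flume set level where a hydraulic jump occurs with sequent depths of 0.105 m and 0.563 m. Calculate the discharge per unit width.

For a rectangular channel the momentum equation gives q² = ½·g·y₁·y₂·(y₁ + y₂) = ½×9.81×0.105×0.563×0.668 = 0.194.
q = √0.194 = 0.440 m²/s.

q = 0.440 m²/s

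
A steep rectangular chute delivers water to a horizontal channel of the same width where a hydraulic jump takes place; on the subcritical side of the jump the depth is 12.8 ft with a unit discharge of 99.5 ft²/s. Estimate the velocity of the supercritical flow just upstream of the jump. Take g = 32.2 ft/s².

V₂ = q/y₂ = 99.5/12.8 = 7.77 ft/s; Fr₂ = V₂/√(g·y₂) = 0.383.
From the momentum equation (using Fr₂), y₁/y₂ = ½[√(1 + 8Fr₂²) − 1] = ½[√2.173 − 1] = 0.237.
y₁ = 0.237 × 12.8 = 3.03 ft.
V₁ = q/y₁ = 99.5/3.03 = 32.8 ft/s.

V₁ = 32.8 ft/s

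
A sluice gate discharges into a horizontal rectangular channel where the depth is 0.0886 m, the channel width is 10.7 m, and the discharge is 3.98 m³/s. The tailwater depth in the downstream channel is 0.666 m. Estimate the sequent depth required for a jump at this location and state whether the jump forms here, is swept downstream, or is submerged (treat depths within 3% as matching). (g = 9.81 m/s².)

q = Q/b = 3.98/10.7 = 0.372 m²/s; V₁ = q/y₁ = 4.20 m/s. Fr₁ = V₁/√(g·y₁) = 4.50.
Conjugate-depth relation: y₂/y₁ = ½[√(1 + 8Fr₁²) − 1] = ½[√163.2 − 1] = 5.89.
y₂ = 5.89 × 0.0886 = 0.522 m.
Tailwater y_tw = 0.666 m: y_tw > y₂, so the jump is submerged.

y₂ = 0.522 m; the jump is submerged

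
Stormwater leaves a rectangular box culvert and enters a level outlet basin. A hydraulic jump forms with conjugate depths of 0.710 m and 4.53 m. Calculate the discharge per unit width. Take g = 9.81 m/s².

q = 9.09 m²/s

For a rectangular channel the momentum equation gives q² = ½·g·y₁·y₂·(y₁ + y₂) = ½×9.81×0.710×4.53×5.24 = 82.7.
q = √82.7 = 9.09 m²/s.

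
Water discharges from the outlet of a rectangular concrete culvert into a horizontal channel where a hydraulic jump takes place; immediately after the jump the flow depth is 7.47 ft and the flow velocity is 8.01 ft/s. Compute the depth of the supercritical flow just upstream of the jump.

y₁ = 2.88 ft

Fr₂ = V₂/√(g·y₂) = 8.01/√(32.2×7.47) = 0.516.
Applying the sequent-depth relation in reverse, y₁/y₂ = ½[√(1 + 8Fr₂²) − 1] = ½[√3.134 − 1] = 0.385.
y₁ = 0.385 × 7.47 = 2.88 ft.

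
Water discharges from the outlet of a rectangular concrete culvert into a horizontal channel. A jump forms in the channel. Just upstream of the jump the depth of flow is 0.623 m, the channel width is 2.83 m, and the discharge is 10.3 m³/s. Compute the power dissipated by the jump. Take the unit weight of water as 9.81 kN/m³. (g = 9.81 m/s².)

q = Q/b = 10.3/2.83 = 3.64 m²/s; V₁ = q/y₁ = 5.84 m/s. Fr₁ = V₁/√(g·y₁) = 2.36.
Sequent-depth ratio: y₂/y₁ = ½[√(1 + 8Fr₁²) − 1] = ½[√45.67 − 1] = 2.88.
y₂ = 2.88 × 0.623 = 1.79 m.
Head loss: ΔE = (y₂ − y₁)³/(4y₁y₂) = (1.79 − 0.623)³/(4×0.623×1.79) = 1.60/4.47 = 0.359 m.
P = γ·Q·ΔE = 9.81 × 10.3 × 0.359 = 36.3 kW.

P = 36.3 kW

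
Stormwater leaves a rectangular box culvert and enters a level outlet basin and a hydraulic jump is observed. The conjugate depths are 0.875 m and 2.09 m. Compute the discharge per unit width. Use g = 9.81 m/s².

For a rectangular channel the momentum equation gives q² = ½·g·y₁·y₂·(y₁ + y₂) = ½×9.81×0.875×2.09×2.96 = 26.6.
q = √26.6 = 5.16 m²/s.

q = 5.16 m²/s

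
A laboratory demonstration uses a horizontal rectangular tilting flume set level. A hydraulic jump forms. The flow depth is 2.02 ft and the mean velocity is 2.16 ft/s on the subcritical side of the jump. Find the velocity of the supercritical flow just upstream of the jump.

Fr₂ = V₂/√(g·y₂) = 2.16/√(32.2×2.02) = 0.268.
The Bélanger relation is symmetric: y₁/y₂ = ½[√(1 + 8Fr₂²) − 1] = ½[√1.574 − 1] = 0.127.
y₁ = 0.127 × 2.02 = 0.257 ft.
V₁ = q/y₁ = 4.36/0.257 = 17.0 ft/s.

V₁ = 17.0 ft/s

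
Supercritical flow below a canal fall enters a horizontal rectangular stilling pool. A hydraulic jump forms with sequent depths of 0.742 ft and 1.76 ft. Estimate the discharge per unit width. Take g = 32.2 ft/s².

q = 7.25 ft²/s

For a rectangular channel the momentum equation gives q² = ½·g·y₁·y₂·(y₁ + y₂) = ½×32.2×0.742×1.76×2.50 = 52.6.
q = √52.6 = 7.25 ft²/s.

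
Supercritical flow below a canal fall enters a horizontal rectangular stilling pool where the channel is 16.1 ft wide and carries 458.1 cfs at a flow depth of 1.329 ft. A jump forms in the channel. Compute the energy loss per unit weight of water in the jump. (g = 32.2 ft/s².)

q = Q/b = 458.1/16.1 = 28.45 ft²/s; V₁ = q/y₁ = 21.41 ft/s. Fr₁ = V₁/√(g·y₁) = 3.273.
Conjugate-depth relation: y₂/y₁ = ½[√(1 + 8Fr₁²) − 1] = ½[√86.690 − 1] = 4.155.
y₂ = 4.155 × 1.329 = 5.522 ft.
V₂ = q/y₂ = 28.45/5.522 = 5.152 ft/s. E₁ = y₁ + V₁²/2g = 8.447 ft; E₂ = y₂ + V₂²/2g = 5.935 ft. ΔE = E₁ − E₂ = 2.512 ft.

ΔE = 2.512 ft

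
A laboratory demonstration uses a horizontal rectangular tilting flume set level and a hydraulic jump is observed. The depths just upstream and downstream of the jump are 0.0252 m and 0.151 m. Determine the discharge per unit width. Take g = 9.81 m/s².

q = 0.0573 m²/s

For a rectangular channel the momentum equation gives q² = ½·g·y₁·y₂·(y₁ + y₂) = ½×9.81×0.0252×0.151×0.176 = 0.00329.
q = √0.00329 = 0.0573 m²/s.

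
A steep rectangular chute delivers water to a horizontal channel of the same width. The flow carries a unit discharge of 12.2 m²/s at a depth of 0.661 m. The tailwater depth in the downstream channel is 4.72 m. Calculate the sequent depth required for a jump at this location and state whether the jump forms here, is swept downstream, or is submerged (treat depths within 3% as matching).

y₂ = 6.45 m; the jump is swept downstream

V₁ = q/y₁ = 12.2/0.661 = 18.5 m/s. Fr₁ = V₁/√(g·y₁) = 18.5/√(9.81×0.661) = 7.25.
Bélanger equation: y₂/y₁ = ½[√(1 + 8Fr₁²) − 1] = ½[√421.3 − 1] = 9.76.
y₂ = 9.76 × 0.661 = 6.45 m.
Tailwater y_tw = 4.72 m: y_tw < y₂, so the jump is swept downstream.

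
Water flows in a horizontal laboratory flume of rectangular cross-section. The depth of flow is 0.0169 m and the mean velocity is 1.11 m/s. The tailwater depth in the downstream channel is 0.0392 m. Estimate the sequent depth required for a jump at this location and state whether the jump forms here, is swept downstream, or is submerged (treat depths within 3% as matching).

Fr₁ = V₁/√(g·y₁) = 1.11/√(9.81×0.0169) = 2.73.
Bélanger equation: y₂/y₁ = ½[√(1 + 8Fr₁²) − 1] = ½[√60.45 − 1] = 3.39.
y₂ = 3.39 × 0.0169 = 0.0573 m.
Tailwater y_tw = 0.0392 m: y_tw < y₂, so the jump is swept downstream.

y₂ = 0.0573 m; the jump is swept downstream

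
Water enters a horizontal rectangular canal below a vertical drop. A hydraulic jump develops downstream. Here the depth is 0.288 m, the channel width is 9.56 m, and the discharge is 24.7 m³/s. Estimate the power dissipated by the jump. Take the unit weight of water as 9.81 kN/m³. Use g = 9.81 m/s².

q = Q/b = 24.7/9.56 = 2.58 m²/s; V₁ = q/y₁ = 8.97 m/s. Fr₁ = V₁/√(g·y₁) = 5.34.
Bélanger equation: y₂/y₁ = ½[√(1 + 8Fr₁²) − 1] = ½[√228.9 − 1] = 7.06.
y₂ = 7.06 × 0.288 = 2.03 m.
Head loss: ΔE = (y₂ − y₁)³/(4y₁y₂) = (2.03 − 0.288)³/(4×0.288×2.03) = 5.33/2.34 = 2.27 m.
P = γ·Q·ΔE = 9.81 × 24.7 × 2.27 = 551 kW.

P = 551 kW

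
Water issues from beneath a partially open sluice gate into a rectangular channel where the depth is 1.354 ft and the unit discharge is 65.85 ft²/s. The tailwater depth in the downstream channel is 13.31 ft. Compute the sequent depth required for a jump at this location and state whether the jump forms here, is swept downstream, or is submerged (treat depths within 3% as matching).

y₂ = 13.44 ft; the jump forms here

V₁ = q/y₁ = 65.85/1.354 = 48.63 ft/s. Fr₁ = V₁/√(g·y₁) = 48.63/√(32.2×1.354) = 7.365.
Conjugate-depth relation: y₂/y₁ = ½[√(1 + 8Fr₁²) − 1] = ½[√435.00 − 1] = 9.928.
y₂ = 9.928 × 1.354 = 13.44 ft.
Tailwater y_tw = 13.31 ft: y_tw ≈ y₂, so the jump forms here.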